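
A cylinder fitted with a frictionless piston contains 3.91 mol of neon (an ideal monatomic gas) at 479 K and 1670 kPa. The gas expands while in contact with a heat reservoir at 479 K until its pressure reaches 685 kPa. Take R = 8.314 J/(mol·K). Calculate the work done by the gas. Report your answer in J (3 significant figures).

Isothermal process: W = nRT ln(V₂/V₁) = nRT ln(P₁/P₂).
W = (3.91)(8.314)(479) × ln(1670/685)
  = 15571 × ln(2.438) = 15571 × 0.8912
W_by_gas = 13876 J.

W ≈ 13900 J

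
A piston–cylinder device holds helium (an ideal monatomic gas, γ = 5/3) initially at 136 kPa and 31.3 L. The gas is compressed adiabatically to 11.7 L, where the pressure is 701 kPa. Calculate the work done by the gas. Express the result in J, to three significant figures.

Adiabatic: W = (P₁V₁ − P₂V₂)/(γ − 1) with γ = 5/3.
P₁V₁ = 4257 J, P₂V₂ = 8202 J.
W = (4257 − 8202) / 0.6667 = -5917 J.

W ≈ -5920 J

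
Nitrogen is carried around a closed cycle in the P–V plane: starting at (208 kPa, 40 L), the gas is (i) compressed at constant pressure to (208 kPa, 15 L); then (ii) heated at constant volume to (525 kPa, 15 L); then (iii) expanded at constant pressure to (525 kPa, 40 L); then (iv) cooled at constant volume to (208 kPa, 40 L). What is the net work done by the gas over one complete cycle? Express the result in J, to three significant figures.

Constant-volume legs do no work.
W(i) = (208)(15 − 40) = -5200 J; W(iii) = (525)(40 − 15) = 13125 J.
W_net = -5200 + 13125 = 7925 J (the clockwise enclosed area).

W_net ≈ 7920 J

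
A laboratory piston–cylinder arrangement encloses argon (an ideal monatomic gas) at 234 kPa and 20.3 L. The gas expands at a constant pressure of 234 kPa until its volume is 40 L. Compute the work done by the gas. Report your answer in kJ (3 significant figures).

W ≈ 4.61 kJ

Isobaric: W = P ΔV.
W = (234 kPa)(40 − 20.3 L) = (234)(19.7) = 4610 J.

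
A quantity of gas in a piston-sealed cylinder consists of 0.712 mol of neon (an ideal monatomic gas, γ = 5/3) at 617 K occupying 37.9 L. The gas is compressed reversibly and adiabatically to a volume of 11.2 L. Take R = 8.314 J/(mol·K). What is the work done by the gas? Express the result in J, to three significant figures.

Adiabatic: TV^(γ−1) = const with γ = 5/3.
T₂ = T₁ (V₁/V₂)^(γ−1) = 617 × (37.9/11.2)^0.667 = 617 × 2.254 = 1391 K.
W_by = nCᵥ(T₁ − T₂) = (0.712)(12.47)(617 − 1391) = -6870 J.

W ≈ -6870 J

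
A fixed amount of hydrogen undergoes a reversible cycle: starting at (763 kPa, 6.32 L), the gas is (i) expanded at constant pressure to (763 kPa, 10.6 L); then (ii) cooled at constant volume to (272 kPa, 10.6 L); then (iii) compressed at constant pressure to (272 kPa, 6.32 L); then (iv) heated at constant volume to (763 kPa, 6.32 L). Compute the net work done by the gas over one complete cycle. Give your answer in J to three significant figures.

Constant-volume legs do no work.
W(i) = (763)(10.6 − 6.32) = 3266 J; W(iii) = (272)(6.32 − 10.6) = -1164 J.
W_net = 3266 − 1164 = 2101 J (the clockwise enclosed area).

W_net ≈ 2100 J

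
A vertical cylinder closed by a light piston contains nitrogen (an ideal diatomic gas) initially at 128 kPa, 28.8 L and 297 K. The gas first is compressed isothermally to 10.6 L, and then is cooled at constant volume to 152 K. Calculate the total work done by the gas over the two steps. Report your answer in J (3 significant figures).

W_total ≈ -3680 J

Step 1 (isothermal): W = P₁V₁ ln(V₂/V₁) = (3686) ln(10.6/28.8) = -3685 J.
Step 2 (isochoric): W = 0 (constant volume).
W_total = -3685 + 0 = -3685 J.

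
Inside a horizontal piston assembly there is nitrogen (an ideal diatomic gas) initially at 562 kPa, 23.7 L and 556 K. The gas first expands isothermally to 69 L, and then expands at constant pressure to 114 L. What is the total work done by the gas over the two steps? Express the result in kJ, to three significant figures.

Step 1 (isothermal): W = P₁V₁ ln(V₂/V₁) = (13319) ln(69/23.7) = 14234 J.
After step 1: P = 193 kPa, V = 69 L, T = 556 K.
Step 2 (isobaric): W = PΔV = (193 kPa)(114 − 69 L) = 8687 J.
W_total = 14234 + 8687 = 22920 J.

W_total ≈ 22.9 kJ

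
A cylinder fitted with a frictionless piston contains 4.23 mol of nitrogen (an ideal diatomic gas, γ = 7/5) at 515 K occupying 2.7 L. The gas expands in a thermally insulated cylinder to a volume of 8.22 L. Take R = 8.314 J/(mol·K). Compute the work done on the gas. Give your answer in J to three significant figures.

W ≈ -16300 J

Adiabatic: TV^(γ−1) = const with γ = 7/5.
T₂ = T₁ (V₁/V₂)^(γ−1) = 515 × (2.7/8.22)^0.4 = 515 × 0.6406 = 329.9 K.
W_by = nCᵥ(T₁ − T₂) = (4.23)(20.79)(515 − 329.9) = 16273 J.
Work on gas = −W_by = -16273 J.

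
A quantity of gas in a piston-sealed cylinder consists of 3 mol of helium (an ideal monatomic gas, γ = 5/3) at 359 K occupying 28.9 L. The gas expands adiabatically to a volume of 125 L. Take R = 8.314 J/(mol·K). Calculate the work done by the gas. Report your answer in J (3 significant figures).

W ≈ 8370 J

Adiabatic: TV^(γ−1) = const with γ = 5/3.
T₂ = T₁ (V₁/V₂)^(γ−1) = 359 × (28.9/125)^0.667 = 359 × 0.3767 = 135.2 K.
W_by = nCᵥ(T₁ − T₂) = (3)(12.47)(359 − 135.2) = 8372 J.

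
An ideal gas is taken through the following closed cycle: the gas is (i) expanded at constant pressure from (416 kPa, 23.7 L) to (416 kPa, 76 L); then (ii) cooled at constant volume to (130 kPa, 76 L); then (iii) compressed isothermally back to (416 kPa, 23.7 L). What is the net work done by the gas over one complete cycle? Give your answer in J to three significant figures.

W_net ≈ 10200 J

Leg (i): W = PΔV = (416)(76 − 23.7) = 21757 J.
Leg (ii): W = 0.
Leg (iii): W = PᵢVᵢ ln(V_f/Vᵢ) = (9880) ln(23.7/76) = -11513 J.
W_net = 21757 − 11513 = 10244 J.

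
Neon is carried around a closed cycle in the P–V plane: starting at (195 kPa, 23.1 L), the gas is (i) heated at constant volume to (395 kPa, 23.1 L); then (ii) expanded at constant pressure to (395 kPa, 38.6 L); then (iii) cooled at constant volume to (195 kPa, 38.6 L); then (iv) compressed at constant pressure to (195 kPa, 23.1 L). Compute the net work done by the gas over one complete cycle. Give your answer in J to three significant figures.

W_net ≈ 3100 J

Constant-volume legs do no work.
W(ii) = (395)(38.6 − 23.1) = 6122 J; W(iv) = (195)(23.1 − 38.6) = -3022 J.
W_net = 6122 − 3022 = 3100 J (the clockwise enclosed area).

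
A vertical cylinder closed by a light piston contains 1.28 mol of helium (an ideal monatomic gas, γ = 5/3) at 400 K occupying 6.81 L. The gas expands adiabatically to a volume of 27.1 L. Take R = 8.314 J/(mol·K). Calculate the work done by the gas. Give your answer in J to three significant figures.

W ≈ 3840 J

Adiabatic: TV^(γ−1) = const with γ = 5/3.
T₂ = T₁ (V₁/V₂)^(γ−1) = 400 × (6.81/27.1)^0.667 = 400 × 0.3982 = 159.3 K.
W_by = nCᵥ(T₁ − T₂) = (1.28)(12.47)(400 − 159.3) = 3842 J.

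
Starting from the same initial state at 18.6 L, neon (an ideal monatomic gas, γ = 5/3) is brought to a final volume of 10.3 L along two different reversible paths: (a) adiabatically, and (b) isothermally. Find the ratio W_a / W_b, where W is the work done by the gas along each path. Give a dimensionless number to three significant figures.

W_a / W_b ≈ 1.23

Path (a) adiabatic: W = P₁V₁(1 − (V₁/V₂)^(γ−1))/(γ−1) → W_a/(P₁V₁) = -0.7244.
Path (b) isothermal: W = P₁V₁ ln(V₂/V₁) → W_b/(P₁V₁) = -0.591.
W_a / W_b = -0.7244 / -0.591 = 1.226.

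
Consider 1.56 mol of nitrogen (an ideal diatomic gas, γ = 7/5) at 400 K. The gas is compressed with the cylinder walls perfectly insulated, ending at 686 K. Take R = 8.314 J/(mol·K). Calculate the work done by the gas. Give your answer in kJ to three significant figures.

W ≈ -9.27 kJ

Adiabatic ⇒ Q = 0, so W_by = −ΔU = nCᵥ(T₁ − T₂).
Cᵥ = 5R/2 = 20.79 J/(mol·K).
W = (1.56)(20.79)(400 − 686) = -9273 J.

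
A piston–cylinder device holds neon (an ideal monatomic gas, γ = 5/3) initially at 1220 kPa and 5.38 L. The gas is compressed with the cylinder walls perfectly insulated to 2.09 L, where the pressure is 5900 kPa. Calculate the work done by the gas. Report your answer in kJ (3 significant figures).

Adiabatic: W = (P₁V₁ − P₂V₂)/(γ − 1) with γ = 5/3.
P₁V₁ = 6564 J, P₂V₂ = 12331 J.
W = (6564 − 12331) / 0.6667 = -8651 J.

W ≈ -8.65 kJ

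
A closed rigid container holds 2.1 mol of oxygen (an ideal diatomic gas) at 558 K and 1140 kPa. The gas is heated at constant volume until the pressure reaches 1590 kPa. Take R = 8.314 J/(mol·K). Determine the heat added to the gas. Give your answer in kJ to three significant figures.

Constant volume ⇒ W = 0, so Q = ΔU = nCᵥΔT with Cᵥ = 5R/2 = 20.79 J/(mol·K).
At constant V, T₂/T₁ = P₂/P₁ ⇒ ΔT = T₁(P₂/P₁ − 1) = 558·(1590/1140 − 1) = 220.3 K.
ΔU = (2.1)(20.79)(220.3) = 9614 J.

Q ≈ 9.61 kJ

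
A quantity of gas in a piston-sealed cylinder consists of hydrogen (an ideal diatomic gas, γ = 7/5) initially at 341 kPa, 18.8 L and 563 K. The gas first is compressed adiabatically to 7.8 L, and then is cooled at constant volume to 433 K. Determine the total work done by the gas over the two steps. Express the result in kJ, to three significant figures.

W_total ≈ -6.76 kJ

Step 1 (adiabatic): W = (P₁V₁ − P₂V₂)/(γ−1) = (6411 − 9115)/0.4 = -6759 J.
Step 2 (isochoric): W = 0 (constant volume).
W_total = -6759 + 0 = -6759 J.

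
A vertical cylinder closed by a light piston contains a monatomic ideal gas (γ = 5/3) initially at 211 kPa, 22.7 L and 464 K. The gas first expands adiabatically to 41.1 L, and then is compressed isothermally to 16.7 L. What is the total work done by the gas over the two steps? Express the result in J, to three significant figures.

Step 1 (adiabatic): W = (P₁V₁ − P₂V₂)/(γ−1) = (4790 − 3224)/0.667 = 2348 J.
After step 1: P = 78.45 kPa, V = 41.1 L, T = 312.3 K.
Step 2 (isothermal): W = P₁V₁ ln(V₂/V₁) = (3224) ln(16.7/41.1) = -2904 J.
W_total = 2348 − 2904 = -555.6 J.

W_total ≈ -556 J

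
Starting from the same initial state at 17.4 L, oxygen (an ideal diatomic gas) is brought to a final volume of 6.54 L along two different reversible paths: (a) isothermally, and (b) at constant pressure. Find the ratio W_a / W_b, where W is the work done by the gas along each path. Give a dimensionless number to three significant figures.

Path (a) isothermal: W = P₁V₁ ln(V₂/V₁) → W_a/(P₁V₁) = -0.9785.
Path (b) isobaric: W = P₁(V₂ − V₁) → W_b/(P₁V₁) = -0.6241.
W_a / W_b = -0.9785 / -0.6241 = 1.568.

W_a / W_b ≈ 1.57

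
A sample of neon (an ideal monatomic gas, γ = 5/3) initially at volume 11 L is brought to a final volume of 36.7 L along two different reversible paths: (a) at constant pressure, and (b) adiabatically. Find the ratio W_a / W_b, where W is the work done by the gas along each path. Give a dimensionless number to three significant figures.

W_a / W_b ≈ 2.82

Path (a) isobaric: W = P₁(V₂ − V₁) → W_a/(P₁V₁) = 2.336.
Path (b) adiabatic: W = P₁V₁(1 − (V₁/V₂)^(γ−1))/(γ−1) → W_b/(P₁V₁) = 0.8282.
W_a / W_b = 2.336 / 0.8282 = 2.821.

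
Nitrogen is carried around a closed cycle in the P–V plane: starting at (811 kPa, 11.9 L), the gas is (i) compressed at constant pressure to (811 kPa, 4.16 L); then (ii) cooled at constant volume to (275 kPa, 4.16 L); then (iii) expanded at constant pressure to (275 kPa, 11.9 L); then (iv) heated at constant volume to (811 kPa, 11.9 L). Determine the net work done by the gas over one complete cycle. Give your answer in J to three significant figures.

Constant-volume legs do no work.
W(i) = (811)(4.16 − 11.9) = -6277 J; W(iii) = (275)(11.9 − 4.16) = 2128 J.
W_net = -6277 + 2128 = -4149 J (the counter-clockwise enclosed area).

W_net ≈ -4150 J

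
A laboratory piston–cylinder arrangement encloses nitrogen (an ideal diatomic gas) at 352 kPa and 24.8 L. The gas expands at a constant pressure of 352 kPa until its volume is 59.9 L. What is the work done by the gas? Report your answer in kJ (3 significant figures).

W ≈ 12.4 kJ

Isobaric: W = P ΔV.
W = (352 kPa)(59.9 − 24.8 L) = (352)(35.1) = 12355 J.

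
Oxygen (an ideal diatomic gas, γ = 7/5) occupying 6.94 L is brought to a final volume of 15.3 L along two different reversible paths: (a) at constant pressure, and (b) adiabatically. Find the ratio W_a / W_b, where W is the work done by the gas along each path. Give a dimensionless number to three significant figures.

W_a / W_b ≈ 1.78

Path (a) isobaric: W = P₁(V₂ − V₁) → W_a/(P₁V₁) = 1.205.
Path (b) adiabatic: W = P₁V₁(1 − (V₁/V₂)^(γ−1))/(γ−1) → W_b/(P₁V₁) = 0.6778.
W_a / W_b = 1.205 / 0.6778 = 1.777.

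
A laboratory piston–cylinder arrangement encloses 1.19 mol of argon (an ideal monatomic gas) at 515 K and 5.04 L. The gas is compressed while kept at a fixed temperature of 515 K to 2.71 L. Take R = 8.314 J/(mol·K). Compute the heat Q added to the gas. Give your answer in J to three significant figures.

Q ≈ -3160 J

Isothermal ⇒ ΔU = 0, so Q = W = nRT ln(V₂/V₁).
Q = (1.19)(8.314)(515) ln(2.71/5.04) = 5095 × -0.6205 = -3161 J.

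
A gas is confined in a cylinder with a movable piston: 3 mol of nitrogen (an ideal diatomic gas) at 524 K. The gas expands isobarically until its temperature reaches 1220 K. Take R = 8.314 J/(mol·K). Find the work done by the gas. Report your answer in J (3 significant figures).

W ≈ 17400 J

Isobaric: W = P ΔV = nR ΔT.
W = (3)(8.314)(1220 − 524) = 17360 J.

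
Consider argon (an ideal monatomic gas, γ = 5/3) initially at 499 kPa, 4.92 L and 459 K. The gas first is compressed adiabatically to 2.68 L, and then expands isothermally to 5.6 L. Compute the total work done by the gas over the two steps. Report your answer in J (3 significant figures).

Step 1 (adiabatic): W = (P₁V₁ − P₂V₂)/(γ−1) = (2455 − 3681)/0.667 = -1839 J.
After step 1: P = 1373 kPa, V = 2.68 L, T = 688.2 K.
Step 2 (isothermal): W = P₁V₁ ln(V₂/V₁) = (3681) ln(5.6/2.68) = 2713 J.
W_total = -1839 + 2713 = 873.9 J.

W_total ≈ 874 J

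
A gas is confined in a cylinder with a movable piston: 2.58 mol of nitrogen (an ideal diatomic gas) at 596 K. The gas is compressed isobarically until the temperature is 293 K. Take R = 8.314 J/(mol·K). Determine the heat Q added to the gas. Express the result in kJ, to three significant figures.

Q ≈ -22.7 kJ

Isobaric: W = nRΔT = (2.58)(8.314)(-303) = -6499 J.
ΔU = nCᵥΔT with Cᵥ = 5R/2: ΔU = (2.58)(20.79)(-303) = -16248 J.
Q = ΔU + W = -16248 − 6499 = -22748 J.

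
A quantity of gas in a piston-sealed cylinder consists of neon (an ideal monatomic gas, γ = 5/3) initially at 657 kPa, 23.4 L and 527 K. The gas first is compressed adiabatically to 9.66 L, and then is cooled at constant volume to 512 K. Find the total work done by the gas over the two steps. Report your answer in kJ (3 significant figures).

W_total ≈ -18.5 kJ

Step 1 (adiabatic): W = (P₁V₁ − P₂V₂)/(γ−1) = (15374 − 27729)/0.667 = -18533 J.
Step 2 (isochoric): W = 0 (constant volume).
W_total = -18533 + 0 = -18533 J.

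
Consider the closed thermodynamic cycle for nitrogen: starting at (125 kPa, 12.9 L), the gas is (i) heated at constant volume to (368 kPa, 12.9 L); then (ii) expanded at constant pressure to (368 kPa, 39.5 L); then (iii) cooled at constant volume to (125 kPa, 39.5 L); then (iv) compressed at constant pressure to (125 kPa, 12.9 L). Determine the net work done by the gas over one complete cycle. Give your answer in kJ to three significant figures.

Constant-volume legs do no work.
W(ii) = (368)(39.5 − 12.9) = 9789 J; W(iv) = (125)(12.9 − 39.5) = -3325 J.
W_net = 9789 − 3325 = 6464 J (the clockwise enclosed area).

W_net ≈ 6.46 kJ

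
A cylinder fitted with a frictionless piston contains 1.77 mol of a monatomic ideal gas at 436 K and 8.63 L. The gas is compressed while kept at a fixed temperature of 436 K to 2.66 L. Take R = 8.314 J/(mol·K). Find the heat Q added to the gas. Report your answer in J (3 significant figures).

Isothermal ⇒ ΔU = 0, so Q = W = nRT ln(V₂/V₁).
Q = (1.77)(8.314)(436) ln(2.66/8.63) = 6416 × -1.177 = -7551 J.

Q ≈ -7550 J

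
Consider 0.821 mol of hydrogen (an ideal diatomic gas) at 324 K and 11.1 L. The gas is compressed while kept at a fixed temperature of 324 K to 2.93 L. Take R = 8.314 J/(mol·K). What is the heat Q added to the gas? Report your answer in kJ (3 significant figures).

Q ≈ -2.95 kJ

Isothermal ⇒ ΔU = 0, so Q = W = nRT ln(V₂/V₁).
Q = (0.821)(8.314)(324) ln(2.93/11.1) = 2212 × -1.332 = -2946 J.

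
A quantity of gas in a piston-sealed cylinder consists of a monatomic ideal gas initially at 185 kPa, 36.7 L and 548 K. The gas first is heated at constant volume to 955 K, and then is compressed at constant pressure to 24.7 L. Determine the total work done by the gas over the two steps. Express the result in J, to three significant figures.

Step 1 (isochoric): W = 0 (constant volume).
After step 1: P = 322.4 kPa (V unchanged).
Step 2 (isobaric): W = PΔV = (322.4 kPa)(24.7 − 36.7 L) = -3869 J.
W_total = 0 − 3869 = -3869 J.

W_total ≈ -3870 J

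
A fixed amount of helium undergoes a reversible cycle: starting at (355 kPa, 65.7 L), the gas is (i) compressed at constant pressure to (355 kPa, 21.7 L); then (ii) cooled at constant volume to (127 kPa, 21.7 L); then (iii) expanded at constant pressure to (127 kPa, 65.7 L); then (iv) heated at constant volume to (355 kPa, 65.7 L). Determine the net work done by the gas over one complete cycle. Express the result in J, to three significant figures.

W_net ≈ -10000 J

Constant-volume legs do no work.
W(i) = (355)(21.7 − 65.7) = -15620 J; W(iii) = (127)(65.7 − 21.7) = 5588 J.
W_net = -15620 + 5588 = -10032 J (the counter-clockwise enclosed area).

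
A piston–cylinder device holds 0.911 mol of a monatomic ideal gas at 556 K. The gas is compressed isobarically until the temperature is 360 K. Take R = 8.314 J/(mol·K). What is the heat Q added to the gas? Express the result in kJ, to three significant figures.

Q ≈ -3.71 kJ

Isobaric: W = nRΔT = (0.911)(8.314)(-196) = -1485 J.
ΔU = nCᵥΔT with Cᵥ = 3R/2: ΔU = (0.911)(12.47)(-196) = -2227 J.
Q = ΔU + W = -2227 − 1485 = -3711 J.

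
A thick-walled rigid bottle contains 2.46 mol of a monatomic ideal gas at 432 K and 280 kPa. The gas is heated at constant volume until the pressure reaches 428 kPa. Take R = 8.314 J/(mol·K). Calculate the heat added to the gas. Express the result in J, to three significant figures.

Q ≈ 7010 J

Constant volume ⇒ W = 0, so Q = ΔU = nCᵥΔT with Cᵥ = 3R/2 = 12.47 J/(mol·K).
At constant V, T₂/T₁ = P₂/P₁ ⇒ ΔT = T₁(P₂/P₁ − 1) = 432·(428/280 − 1) = 228.3 K.
ΔU = (2.46)(12.47)(228.3) = 7005 J.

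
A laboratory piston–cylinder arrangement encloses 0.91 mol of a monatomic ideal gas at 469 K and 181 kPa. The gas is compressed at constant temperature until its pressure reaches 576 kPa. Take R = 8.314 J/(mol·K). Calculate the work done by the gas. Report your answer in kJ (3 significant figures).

Isothermal process: W = nRT ln(V₂/V₁) = nRT ln(P₁/P₂).
W = (0.91)(8.314)(469) × ln(181/576)
  = 3548 × ln(0.3142) = 3548 × -1.158
W_by_gas = -4108 J.

W ≈ -4.11 kJ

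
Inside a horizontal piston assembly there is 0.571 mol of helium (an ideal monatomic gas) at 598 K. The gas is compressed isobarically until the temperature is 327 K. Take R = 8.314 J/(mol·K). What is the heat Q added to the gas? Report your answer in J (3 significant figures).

Isobaric: W = nRΔT = (0.571)(8.314)(-271) = -1287 J.
ΔU = nCᵥΔT with Cᵥ = 3R/2: ΔU = (0.571)(12.47)(-271) = -1930 J.
Q = ΔU + W = -1930 − 1287 = -3216 J.

Q ≈ -3220 J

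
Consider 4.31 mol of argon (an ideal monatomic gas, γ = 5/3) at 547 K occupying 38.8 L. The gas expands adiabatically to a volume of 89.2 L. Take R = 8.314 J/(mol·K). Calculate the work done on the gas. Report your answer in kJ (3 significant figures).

Adiabatic: TV^(γ−1) = const with γ = 5/3.
T₂ = T₁ (V₁/V₂)^(γ−1) = 547 × (38.8/89.2)^0.667 = 547 × 0.5741 = 314 K.
W_by = nCᵥ(T₁ − T₂) = (4.31)(12.47)(547 − 314) = 12522 J.
Work on gas = −W_by = -12522 J.

W ≈ -12.5 kJ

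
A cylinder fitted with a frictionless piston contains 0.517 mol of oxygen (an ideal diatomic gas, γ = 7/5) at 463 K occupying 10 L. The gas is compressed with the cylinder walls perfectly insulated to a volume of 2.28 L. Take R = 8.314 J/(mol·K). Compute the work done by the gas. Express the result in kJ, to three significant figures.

W ≈ -4.01 kJ

Adiabatic: TV^(γ−1) = const with γ = 7/5.
T₂ = T₁ (V₁/V₂)^(γ−1) = 463 × (10/2.28)^0.4 = 463 × 1.806 = 836.4 K.
W_by = nCᵥ(T₁ − T₂) = (0.517)(20.79)(463 − 836.4) = -4012 J.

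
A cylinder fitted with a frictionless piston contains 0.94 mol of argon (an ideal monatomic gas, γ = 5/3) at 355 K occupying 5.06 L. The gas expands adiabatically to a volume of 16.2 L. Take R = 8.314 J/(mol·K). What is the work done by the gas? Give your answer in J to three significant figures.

Adiabatic: TV^(γ−1) = const with γ = 5/3.
T₂ = T₁ (V₁/V₂)^(γ−1) = 355 × (5.06/16.2)^0.667 = 355 × 0.4604 = 163.4 K.
W_by = nCᵥ(T₁ − T₂) = (0.94)(12.47)(355 − 163.4) = 2246 J.

W ≈ 2250 J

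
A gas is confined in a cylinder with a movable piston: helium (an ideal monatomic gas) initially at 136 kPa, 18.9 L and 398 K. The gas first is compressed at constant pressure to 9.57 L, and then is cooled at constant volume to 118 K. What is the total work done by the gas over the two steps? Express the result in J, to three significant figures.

W_total ≈ -1270 J

Step 1 (isobaric): W = PΔV = (136 kPa)(9.57 − 18.9 L) = -1269 J.
Step 2 (isochoric): W = 0 (constant volume).
W_total = -1269 + 0 = -1269 J.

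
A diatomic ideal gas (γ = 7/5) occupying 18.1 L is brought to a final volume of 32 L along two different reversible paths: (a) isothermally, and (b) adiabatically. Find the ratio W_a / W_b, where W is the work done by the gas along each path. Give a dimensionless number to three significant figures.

Path (a) isothermal: W = P₁V₁ ln(V₂/V₁) → W_a/(P₁V₁) = 0.5698.
Path (b) adiabatic: W = P₁V₁(1 − (V₁/V₂)^(γ−1))/(γ−1) → W_b/(P₁V₁) = 0.5095.
W_a / W_b = 0.5698 / 0.5095 = 1.118.

W_a / W_b ≈ 1.12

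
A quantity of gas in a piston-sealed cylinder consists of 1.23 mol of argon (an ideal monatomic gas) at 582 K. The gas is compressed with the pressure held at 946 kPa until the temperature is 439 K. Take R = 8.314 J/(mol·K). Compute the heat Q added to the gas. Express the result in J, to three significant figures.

Q ≈ -3660 J

Isobaric: W = nRΔT = (1.23)(8.314)(-143) = -1462 J.
ΔU = nCᵥΔT with Cᵥ = 3R/2: ΔU = (1.23)(12.47)(-143) = -2194 J.
Q = ΔU + W = -2194 − 1462 = -3656 J.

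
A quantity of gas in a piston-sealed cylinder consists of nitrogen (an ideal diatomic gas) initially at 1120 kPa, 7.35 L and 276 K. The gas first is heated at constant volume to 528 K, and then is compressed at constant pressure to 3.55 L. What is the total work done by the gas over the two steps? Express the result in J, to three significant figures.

Step 1 (isochoric): W = 0 (constant volume).
After step 1: P = 2143 kPa (V unchanged).
Step 2 (isobaric): W = PΔV = (2143 kPa)(3.55 − 7.35 L) = -8142 J.
W_total = 0 − 8142 = -8142 J.

W_total ≈ -8140 J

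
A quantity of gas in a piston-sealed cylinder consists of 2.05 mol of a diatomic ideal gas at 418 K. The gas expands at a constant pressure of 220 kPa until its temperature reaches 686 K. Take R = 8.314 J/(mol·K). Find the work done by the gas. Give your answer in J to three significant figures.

Isobaric: W = P ΔV = nR ΔT.
W = (2.05)(8.314)(686 − 418) = 4568 J.

W ≈ 4570 J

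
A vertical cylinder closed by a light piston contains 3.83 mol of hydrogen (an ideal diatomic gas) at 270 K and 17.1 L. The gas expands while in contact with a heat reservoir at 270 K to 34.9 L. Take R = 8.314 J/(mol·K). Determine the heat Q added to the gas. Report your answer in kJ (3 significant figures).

Q ≈ 6.13 kJ

Isothermal ⇒ ΔU = 0, so Q = W = nRT ln(V₂/V₁).
Q = (3.83)(8.314)(270) ln(34.9/17.1) = 8598 × 0.7134 = 6134 J.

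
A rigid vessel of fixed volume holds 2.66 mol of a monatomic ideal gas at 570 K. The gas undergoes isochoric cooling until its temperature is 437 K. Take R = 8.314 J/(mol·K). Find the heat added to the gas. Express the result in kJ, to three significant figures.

Constant volume ⇒ W = 0, so Q = ΔU = nCᵥΔT with Cᵥ = 3R/2 = 12.47 J/(mol·K).
ΔU = (2.66)(12.47)(437 − 570) = -4412 J.

Q ≈ -4.41 kJ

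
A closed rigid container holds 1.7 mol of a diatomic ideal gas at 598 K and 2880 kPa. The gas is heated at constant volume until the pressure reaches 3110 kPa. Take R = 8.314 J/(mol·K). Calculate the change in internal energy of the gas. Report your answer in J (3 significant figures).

ΔU ≈ 1690 J

Constant volume ⇒ W = 0, so Q = ΔU = nCᵥΔT with Cᵥ = 5R/2 = 20.79 J/(mol·K).
At constant V, T₂/T₁ = P₂/P₁ ⇒ ΔT = T₁(P₂/P₁ − 1) = 598·(3110/2880 − 1) = 47.76 K.
ΔU = (1.7)(20.79)(47.76) = 1687 J.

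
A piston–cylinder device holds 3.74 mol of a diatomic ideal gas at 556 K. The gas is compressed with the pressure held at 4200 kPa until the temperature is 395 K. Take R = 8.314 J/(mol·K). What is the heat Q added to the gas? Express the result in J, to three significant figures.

Isobaric: W = nRΔT = (3.74)(8.314)(-161) = -5006 J.
ΔU = nCᵥΔT with Cᵥ = 5R/2: ΔU = (3.74)(20.79)(-161) = -12515 J.
Q = ΔU + W = -12515 − 5006 = -17522 J.

Q ≈ -17500 J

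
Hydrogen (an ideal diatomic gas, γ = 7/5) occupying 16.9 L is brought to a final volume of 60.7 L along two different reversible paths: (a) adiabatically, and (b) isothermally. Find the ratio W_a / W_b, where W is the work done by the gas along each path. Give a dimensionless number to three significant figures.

W_a / W_b ≈ 0.783

Path (a) adiabatic: W = P₁V₁(1 − (V₁/V₂)^(γ−1))/(γ−1) → W_a/(P₁V₁) = 1.001.
Path (b) isothermal: W = P₁V₁ ln(V₂/V₁) → W_b/(P₁V₁) = 1.279.
W_a / W_b = 1.001 / 1.279 = 0.7828.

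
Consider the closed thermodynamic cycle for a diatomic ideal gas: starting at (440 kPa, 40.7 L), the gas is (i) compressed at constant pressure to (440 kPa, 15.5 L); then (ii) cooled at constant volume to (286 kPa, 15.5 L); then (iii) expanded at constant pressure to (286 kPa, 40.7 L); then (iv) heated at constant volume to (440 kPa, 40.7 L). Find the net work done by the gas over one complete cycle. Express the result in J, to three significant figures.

Constant-volume legs do no work.
W(i) = (440)(15.5 − 40.7) = -11088 J; W(iii) = (286)(40.7 − 15.5) = 7207 J.
W_net = -11088 + 7207 = -3881 J (the counter-clockwise enclosed area).

W_net ≈ -3880 J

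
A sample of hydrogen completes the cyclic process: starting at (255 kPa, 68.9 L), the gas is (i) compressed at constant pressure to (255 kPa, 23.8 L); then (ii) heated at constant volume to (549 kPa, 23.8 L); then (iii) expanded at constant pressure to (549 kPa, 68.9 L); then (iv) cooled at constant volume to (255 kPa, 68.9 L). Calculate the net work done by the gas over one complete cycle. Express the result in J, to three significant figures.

W_net ≈ 13300 J

Constant-volume legs do no work.
W(i) = (255)(23.8 − 68.9) = -11501 J; W(iii) = (549)(68.9 − 23.8) = 24760 J.
W_net = -11501 + 24760 = 13259 J (the clockwise enclosed area).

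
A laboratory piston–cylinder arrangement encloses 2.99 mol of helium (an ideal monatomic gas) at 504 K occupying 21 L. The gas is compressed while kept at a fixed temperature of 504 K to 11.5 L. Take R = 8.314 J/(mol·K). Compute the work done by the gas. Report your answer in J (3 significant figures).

W ≈ -7540 J

Isothermal: W = nRT ln(V₂/V₁).
W = (2.99)(8.314)(504) × ln(11.5/21)
  = 12529 × -0.6022
W_by_gas = -7545 J.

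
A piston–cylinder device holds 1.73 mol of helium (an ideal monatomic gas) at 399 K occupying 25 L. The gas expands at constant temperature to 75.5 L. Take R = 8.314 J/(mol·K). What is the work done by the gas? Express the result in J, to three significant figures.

Isothermal: W = nRT ln(V₂/V₁).
W = (1.73)(8.314)(399) × ln(75.5/25)
  = 5739 × 1.105
W_by_gas = 6343 J.

W ≈ 6340 J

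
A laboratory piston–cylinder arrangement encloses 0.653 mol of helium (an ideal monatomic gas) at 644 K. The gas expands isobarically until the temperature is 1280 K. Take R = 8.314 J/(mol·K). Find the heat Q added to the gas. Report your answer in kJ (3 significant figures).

Q ≈ 8.63 kJ

Isobaric: W = nRΔT = (0.653)(8.314)(636) = 3453 J.
ΔU = nCᵥΔT with Cᵥ = 3R/2: ΔU = (0.653)(12.47)(636) = 5179 J.
Q = ΔU + W = 5179 + 3453 = 8632 J.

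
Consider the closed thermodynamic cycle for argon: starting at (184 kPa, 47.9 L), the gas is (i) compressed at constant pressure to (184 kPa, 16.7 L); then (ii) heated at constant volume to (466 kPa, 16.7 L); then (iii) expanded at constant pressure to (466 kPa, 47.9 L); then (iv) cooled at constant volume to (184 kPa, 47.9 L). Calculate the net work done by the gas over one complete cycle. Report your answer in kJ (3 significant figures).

W_net ≈ 8.80 kJ

Constant-volume legs do no work.
W(i) = (184)(16.7 − 47.9) = -5741 J; W(iii) = (466)(47.9 − 16.7) = 14539 J.
W_net = -5741 + 14539 = 8798 J (the clockwise enclosed area).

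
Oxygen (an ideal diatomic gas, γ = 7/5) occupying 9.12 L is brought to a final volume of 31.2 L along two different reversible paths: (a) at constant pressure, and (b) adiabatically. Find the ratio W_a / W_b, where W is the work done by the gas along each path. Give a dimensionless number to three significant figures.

Path (a) isobaric: W = P₁(V₂ − V₁) → W_a/(P₁V₁) = 2.421.
Path (b) adiabatic: W = P₁V₁(1 − (V₁/V₂)^(γ−1))/(γ−1) → W_b/(P₁V₁) = 0.9715.
W_a / W_b = 2.421 / 0.9715 = 2.492.

W_a / W_b ≈ 2.49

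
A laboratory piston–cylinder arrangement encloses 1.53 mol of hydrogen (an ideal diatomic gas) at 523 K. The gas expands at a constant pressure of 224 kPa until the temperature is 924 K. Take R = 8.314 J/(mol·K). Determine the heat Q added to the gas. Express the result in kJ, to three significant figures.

Isobaric: W = nRΔT = (1.53)(8.314)(401) = 5101 J.
ΔU = nCᵥΔT with Cᵥ = 5R/2: ΔU = (1.53)(20.79)(401) = 12752 J.
Q = ΔU + W = 12752 + 5101 = 17853 J.

Q ≈ 17.9 kJ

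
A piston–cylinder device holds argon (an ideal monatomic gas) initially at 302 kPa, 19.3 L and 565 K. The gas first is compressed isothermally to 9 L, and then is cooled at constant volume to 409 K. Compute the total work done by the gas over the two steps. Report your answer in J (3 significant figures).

Step 1 (isothermal): W = P₁V₁ ln(V₂/V₁) = (5829) ln(9/19.3) = -4447 J.
Step 2 (isochoric): W = 0 (constant volume).
W_total = -4447 + 0 = -4447 J.

W_total ≈ -4450 J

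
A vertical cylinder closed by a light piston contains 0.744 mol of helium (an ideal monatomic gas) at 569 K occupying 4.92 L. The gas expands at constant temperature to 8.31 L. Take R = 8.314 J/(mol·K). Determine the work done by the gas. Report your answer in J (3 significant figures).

W ≈ 1840 J

Isothermal: W = nRT ln(V₂/V₁).
W = (0.744)(8.314)(569) × ln(8.31/4.92)
  = 3520 × 0.5242
W_by_gas = 1845 J.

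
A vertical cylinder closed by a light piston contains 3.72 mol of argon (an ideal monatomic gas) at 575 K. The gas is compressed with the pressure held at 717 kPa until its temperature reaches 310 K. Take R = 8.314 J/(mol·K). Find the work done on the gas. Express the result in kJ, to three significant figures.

Isobaric: W = P ΔV = nR ΔT.
W = (3.72)(8.314)(310 − 575) = -8196 J.
Work on gas = −W_by = 8196 J.

W ≈ 8.20 kJ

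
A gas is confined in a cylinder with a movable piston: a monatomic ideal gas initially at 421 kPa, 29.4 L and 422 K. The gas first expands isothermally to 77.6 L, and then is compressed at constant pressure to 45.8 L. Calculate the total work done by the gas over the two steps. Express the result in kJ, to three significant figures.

Step 1 (isothermal): W = P₁V₁ ln(V₂/V₁) = (12377) ln(77.6/29.4) = 12013 J.
After step 1: P = 159.5 kPa, V = 77.6 L, T = 422 K.
Step 2 (isobaric): W = PΔV = (159.5 kPa)(45.8 − 77.6 L) = -5072 J.
W_total = 12013 − 5072 = 6941 J.

W_total ≈ 6.94 kJ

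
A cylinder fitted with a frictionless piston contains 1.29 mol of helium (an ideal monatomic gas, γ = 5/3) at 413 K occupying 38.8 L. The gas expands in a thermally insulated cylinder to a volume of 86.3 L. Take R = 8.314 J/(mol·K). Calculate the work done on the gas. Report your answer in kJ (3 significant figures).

W ≈ -2.74 kJ

Adiabatic: TV^(γ−1) = const with γ = 5/3.
T₂ = T₁ (V₁/V₂)^(γ−1) = 413 × (38.8/86.3)^0.667 = 413 × 0.5869 = 242.4 K.
W_by = nCᵥ(T₁ − T₂) = (1.29)(12.47)(413 − 242.4) = 2745 J.
Work on gas = −W_by = -2745 J.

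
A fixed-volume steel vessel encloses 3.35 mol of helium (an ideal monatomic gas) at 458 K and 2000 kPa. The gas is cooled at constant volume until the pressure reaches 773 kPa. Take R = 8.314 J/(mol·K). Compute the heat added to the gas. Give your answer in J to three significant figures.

Q ≈ -11700 J

Constant volume ⇒ W = 0, so Q = ΔU = nCᵥΔT with Cᵥ = 3R/2 = 12.47 J/(mol·K).
At constant V, T₂/T₁ = P₂/P₁ ⇒ ΔT = T₁(P₂/P₁ − 1) = 458·(773/2000 − 1) = -281 K.
ΔU = (3.35)(12.47)(-281) = -11739 J.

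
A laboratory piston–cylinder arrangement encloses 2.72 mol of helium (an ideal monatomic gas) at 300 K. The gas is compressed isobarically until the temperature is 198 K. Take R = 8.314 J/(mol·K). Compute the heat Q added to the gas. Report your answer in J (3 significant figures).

Q ≈ -5770 J

Isobaric: W = nRΔT = (2.72)(8.314)(-102) = -2307 J.
ΔU = nCᵥΔT with Cᵥ = 3R/2: ΔU = (2.72)(12.47)(-102) = -3460 J.
Q = ΔU + W = -3460 − 2307 = -5767 J.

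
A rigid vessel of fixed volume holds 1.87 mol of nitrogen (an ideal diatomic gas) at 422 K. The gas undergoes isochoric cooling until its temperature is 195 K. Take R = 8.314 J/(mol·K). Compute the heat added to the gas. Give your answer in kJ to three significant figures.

Q ≈ -8.82 kJ

Constant volume ⇒ W = 0, so Q = ΔU = nCᵥΔT with Cᵥ = 5R/2 = 20.79 J/(mol·K).
ΔU = (1.87)(20.79)(195 − 422) = -8823 J.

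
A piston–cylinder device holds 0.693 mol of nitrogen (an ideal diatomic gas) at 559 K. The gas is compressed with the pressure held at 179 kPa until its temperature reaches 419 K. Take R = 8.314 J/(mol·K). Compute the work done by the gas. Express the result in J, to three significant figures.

W ≈ -807 J

Isobaric: W = P ΔV = nR ΔT.
W = (0.693)(8.314)(419 − 559) = -806.6 J.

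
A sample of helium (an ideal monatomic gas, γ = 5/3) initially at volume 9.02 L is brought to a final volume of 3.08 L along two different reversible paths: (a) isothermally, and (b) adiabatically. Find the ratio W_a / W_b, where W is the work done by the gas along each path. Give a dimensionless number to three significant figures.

Path (a) isothermal: W = P₁V₁ ln(V₂/V₁) → W_a/(P₁V₁) = -1.075.
Path (b) adiabatic: W = P₁V₁(1 − (V₁/V₂)^(γ−1))/(γ−1) → W_b/(P₁V₁) = -1.57.
W_a / W_b = -1.075 / -1.57 = 0.6842.

W_a / W_b ≈ 0.684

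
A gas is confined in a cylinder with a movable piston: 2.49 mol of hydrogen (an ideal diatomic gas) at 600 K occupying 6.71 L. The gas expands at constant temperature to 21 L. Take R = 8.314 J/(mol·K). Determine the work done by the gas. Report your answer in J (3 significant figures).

W ≈ 14200 J

Isothermal: W = nRT ln(V₂/V₁).
W = (2.49)(8.314)(600) × ln(21/6.71)
  = 12421 × 1.141
W_by_gas = 14172 J.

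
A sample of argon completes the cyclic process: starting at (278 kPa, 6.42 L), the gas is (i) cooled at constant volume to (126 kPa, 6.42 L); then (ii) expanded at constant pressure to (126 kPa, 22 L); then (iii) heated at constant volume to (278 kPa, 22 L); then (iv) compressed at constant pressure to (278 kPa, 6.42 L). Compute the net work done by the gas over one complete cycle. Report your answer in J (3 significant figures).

Constant-volume legs do no work.
W(ii) = (126)(22 − 6.42) = 1963 J; W(iv) = (278)(6.42 − 22) = -4331 J.
W_net = 1963 − 4331 = -2368 J (the counter-clockwise enclosed area).

W_net ≈ -2370 J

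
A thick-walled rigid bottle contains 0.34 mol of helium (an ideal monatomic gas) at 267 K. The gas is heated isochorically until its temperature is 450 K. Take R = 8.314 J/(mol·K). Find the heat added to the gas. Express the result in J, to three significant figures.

Constant volume ⇒ W = 0, so Q = ΔU = nCᵥΔT with Cᵥ = 3R/2 = 12.47 J/(mol·K).
ΔU = (0.34)(12.47)(450 − 267) = 775.9 J.

Q ≈ 776 J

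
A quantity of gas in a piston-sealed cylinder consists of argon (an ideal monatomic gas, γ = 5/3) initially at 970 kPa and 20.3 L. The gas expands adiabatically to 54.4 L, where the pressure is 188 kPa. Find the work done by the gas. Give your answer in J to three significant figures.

W ≈ 14200 J

Adiabatic: W = (P₁V₁ − P₂V₂)/(γ − 1) with γ = 5/3.
P₁V₁ = 19691 J, P₂V₂ = 10227 J.
W = (19691 − 10227) / 0.6667 = 14196 J.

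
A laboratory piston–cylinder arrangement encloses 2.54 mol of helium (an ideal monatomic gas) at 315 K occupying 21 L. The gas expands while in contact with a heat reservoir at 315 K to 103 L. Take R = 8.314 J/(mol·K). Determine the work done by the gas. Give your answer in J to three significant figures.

Isothermal: W = nRT ln(V₂/V₁).
W = (2.54)(8.314)(315) × ln(103/21)
  = 6652 × 1.59
W_by_gas = 10578 J.

W ≈ 10600 J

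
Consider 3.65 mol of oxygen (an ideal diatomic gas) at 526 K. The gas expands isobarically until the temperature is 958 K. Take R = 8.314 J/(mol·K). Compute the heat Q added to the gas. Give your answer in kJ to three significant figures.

Isobaric: W = nRΔT = (3.65)(8.314)(432) = 13110 J.
ΔU = nCᵥΔT with Cᵥ = 5R/2: ΔU = (3.65)(20.79)(432) = 32774 J.
Q = ΔU + W = 32774 + 13110 = 45883 J.

Q ≈ 45.9 kJ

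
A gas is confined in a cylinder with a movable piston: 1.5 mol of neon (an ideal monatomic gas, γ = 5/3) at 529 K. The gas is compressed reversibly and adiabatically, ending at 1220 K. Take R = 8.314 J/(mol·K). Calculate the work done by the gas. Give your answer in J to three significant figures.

W ≈ -12900 J

Adiabatic ⇒ Q = 0, so W_by = −ΔU = nCᵥ(T₁ − T₂).
Cᵥ = 3R/2 = 12.47 J/(mol·K).
W = (1.5)(12.47)(529 − 1220) = -12926 J.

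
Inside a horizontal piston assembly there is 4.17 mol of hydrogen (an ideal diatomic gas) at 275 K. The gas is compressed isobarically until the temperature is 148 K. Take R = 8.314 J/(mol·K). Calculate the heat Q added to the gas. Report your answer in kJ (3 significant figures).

Isobaric: W = nRΔT = (4.17)(8.314)(-127) = -4403 J.
ΔU = nCᵥΔT with Cᵥ = 5R/2: ΔU = (4.17)(20.79)(-127) = -11008 J.
Q = ΔU + W = -11008 − 4403 = -15411 J.

Q ≈ -15.4 kJ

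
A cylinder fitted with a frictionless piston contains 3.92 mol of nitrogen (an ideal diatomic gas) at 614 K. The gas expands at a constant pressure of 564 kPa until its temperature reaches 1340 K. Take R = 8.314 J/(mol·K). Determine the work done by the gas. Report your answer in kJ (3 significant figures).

Isobaric: W = P ΔV = nR ΔT.
W = (3.92)(8.314)(1340 − 614) = 23661 J.

W ≈ 23.7 kJ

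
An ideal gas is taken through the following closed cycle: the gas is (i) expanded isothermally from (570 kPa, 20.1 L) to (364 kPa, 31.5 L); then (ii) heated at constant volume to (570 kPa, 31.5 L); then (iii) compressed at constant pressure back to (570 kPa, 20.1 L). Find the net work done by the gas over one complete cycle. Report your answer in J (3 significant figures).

W_net ≈ -1350 J

Leg (i): W = PᵢVᵢ ln(V_f/Vᵢ) = (11457) ln(31.5/20.1) = 5147 J.
Leg (ii): W = 0.
Leg (iii): W = PΔV = (570)(20.1 − 31.5) = -6498 J.
W_net = 5147 − 6498 = -1351 J.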